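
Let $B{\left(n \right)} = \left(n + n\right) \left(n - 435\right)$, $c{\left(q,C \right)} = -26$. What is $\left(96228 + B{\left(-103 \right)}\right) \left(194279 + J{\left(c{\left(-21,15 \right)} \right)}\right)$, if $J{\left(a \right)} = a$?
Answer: $40221249168$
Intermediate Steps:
$B{\left(n \right)} = 2 n \left(-435 + n\right)$
$\left(96228 + B{\left(-103 \right)}\right) \left(194279 + J{\left(c{\left(-21,15 \right)} \right)}\right) = \left(96228 + 2 \left(-103\right) \left(-435 - 103\right)\right) \left(194279 - 26\right) = \left(96228 + 2 \left(-103\right) \left(-538\right)\right) 194253 = \left(96228 + 110828\right) 194253 = 207056 \cdot 194253 = 40221249168$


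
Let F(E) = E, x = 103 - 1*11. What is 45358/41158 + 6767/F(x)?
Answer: 141344561/1893268 ≈ 74.656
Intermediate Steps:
x = 92 (x = 103 - 11 = 92)
45358/41158 + 6767/F(x) = 45358/41158 + 6767/92 = 45358*(1/41158) + 6767*(1/92) = 22679/20579 + 6767/92 = 141344561/1893268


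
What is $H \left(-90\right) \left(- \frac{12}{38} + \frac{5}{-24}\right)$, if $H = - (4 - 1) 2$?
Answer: $- \frac{10755}{38} \approx -283.03$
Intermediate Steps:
$H = -6$ ($H = - (4 - 1) 2 = \left(-1\right) 3 \cdot 2 = \left(-3\right) 2 = -6$)
$H \left(-90\right) \left(- \frac{12}{38} + \frac{5}{-24}\right) = \left(-6\right) \left(-90\right) \left(- \frac{12}{38} + \frac{5}{-24}\right) = 540 \left(\left(-12\right) \frac{1}{38} + 5 \left(- \frac{1}{24}\right)\right) = 540 \left(- \frac{6}{19} - \frac{5}{24}\right) = 540 \left(- \frac{239}{456}\right) = - \frac{10755}{38}$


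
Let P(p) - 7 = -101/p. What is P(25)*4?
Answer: 296/25 ≈ 11.840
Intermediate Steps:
P(p) = 7 - 101/p
P(25)*4 = (7 - 101/25)*4 = (74/25)*4 = 296/25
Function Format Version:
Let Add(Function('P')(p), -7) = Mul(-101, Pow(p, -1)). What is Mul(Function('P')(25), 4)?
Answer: Rational(296, 25) ≈ 11.840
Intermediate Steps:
Function('P')(p) = Add(7, Mul(-101, Pow(p, -1)))
Mul(Function('P')(25), 4) = Mul(Add(7, Mul(-101, Pow(25, -1))), 4) = Mul(Add(7, Mul(-101, Rational(1, 25))), 4) = Mul(Add(7, Rational(-101, 25)), 4) = Mul(Rational(74, 25), 4) = Rational(296, 25)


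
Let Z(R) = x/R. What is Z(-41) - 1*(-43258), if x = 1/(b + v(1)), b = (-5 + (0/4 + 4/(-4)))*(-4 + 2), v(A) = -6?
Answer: 10641467/246 ≈ 43258.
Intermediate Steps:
b = 12 (b = (-5 + (0*(1/4) + 4*(-1/4)))*(-2) = (-5 + (0 - 1))*(-2) = (-5 - 1)*(-2) = -6*(-2) = 12)
x = 1/6 (x = 1/(12 - 6) = 1/6 ≈ 0.16667)
Z(R) = 1/(6*R)
Z(-41) - 1*(-43258) = (1/6)/(-41) - 1*(-43258) = (1/6)*(-1/41) + 43258 = -1/246 + 43258 = 10641467/246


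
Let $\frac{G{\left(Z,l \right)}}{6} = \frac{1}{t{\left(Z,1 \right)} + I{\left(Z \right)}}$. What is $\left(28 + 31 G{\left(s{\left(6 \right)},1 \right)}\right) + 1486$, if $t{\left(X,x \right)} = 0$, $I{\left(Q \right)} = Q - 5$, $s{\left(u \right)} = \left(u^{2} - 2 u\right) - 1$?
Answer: $\frac{4573}{3} \approx 1524.3$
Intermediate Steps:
$s{\left(u \right)} = -1 + u^{2} - 2 u$
$I{\left(Q \right)} = -5 + Q$ ($I{\left(Q \right)} = Q - 5 = -5 + Q$)
$G{\left(Z,l \right)} = \frac{6}{-5 + Z}$ ($G{\left(Z,l \right)} = \frac{6}{0 + \left(-5 + Z\right)} = \frac{6}{-5 + Z}$)
$\left(28 + 31 G{\left(s{\left(6 \right)},1 \right)}\right) + 1486 = \left(28 + 31 \frac{6}{-5 - \left(13 - 36\right)}\right) + 1486 = \left(28 + 31 \frac{6}{-5 - -23}\right) + 1486 = \left(28 + 31 \frac{6}{-5 + 23}\right) + 1486 = \left(28 + 31 \cdot \frac{6}{18}\right) + 1486 = \left(28 + 31 \cdot 6 \cdot \frac{1}{18}\right) + 1486 = \left(28 + 31 \cdot \frac{1}{3}\right) + 1486 = \left(28 + \frac{31}{3}\right) + 1486 = \frac{115}{3} + 1486 = \frac{4573}{3}$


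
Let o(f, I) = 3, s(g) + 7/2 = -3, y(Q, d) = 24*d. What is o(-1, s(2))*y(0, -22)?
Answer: -1584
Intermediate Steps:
s(g) = -13/2 (s(g) = -7/2 - 3 = -13/2)
o(-1, s(2))*y(0, -22) = 3*(24*(-22)) = 3*(-528) = -1584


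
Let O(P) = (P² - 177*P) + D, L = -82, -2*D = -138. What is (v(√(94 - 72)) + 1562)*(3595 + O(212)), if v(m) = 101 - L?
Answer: 19341580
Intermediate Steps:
D = 69 (D = -½*(-138) = 69)
O(P) = 69 + P² - 177*P (O(P) = (P² - 177*P) + 69 = 69 + P² - 177*P)
v(m) = 183 (v(m) = 101 - 1*(-82) = 101 + 82 = 183)
(v(√(94 - 72)) + 1562)*(3595 + O(212)) = (183 + 1562)*(3595 + (69 + 212² - 177*212)) = 1745*(3595 + (69 + 44944 - 37524)) = 1745*(3595 + 7489) = 1745*11084 = 19341580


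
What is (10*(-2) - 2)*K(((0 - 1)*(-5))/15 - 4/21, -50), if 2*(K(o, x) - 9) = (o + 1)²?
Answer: -10406/49 ≈ -212.37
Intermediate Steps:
K(o, x) = 9 + (1 + o)²/2 (K(o, x) = 9 + (o + 1)²/2 = 9 + (1 + o)²/2)
(10*(-2) - 2)*K(((0 - 1)*(-5))/15 - 4/21, -50) = (10*(-2) - 2)*(9 + (1 + (((0 - 1)*(-5))/15 - 4/21))²/2) = (-20 - 2)*(9 + (1 + (-1*(-5)*(1/15) - 4*1/21))²/2) = -22*(9 + (1 + (5*(1/15) - 4/21))²/2) = -22*(9 + (1 + (⅓ - 4/21))²/2) = -22*(9 + (1 + ⅐)²/2) = -22*(9 + (8/7)²/2) = -22*(9 + (½)*(64/49)) = -22*(9 + 32/49) = -22*473/49 = -10406/49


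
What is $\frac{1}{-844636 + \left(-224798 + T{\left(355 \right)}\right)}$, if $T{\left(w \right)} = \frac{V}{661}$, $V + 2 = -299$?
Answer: $- \frac{661}{706896175} \approx -9.3507 \cdot 10^{-7}$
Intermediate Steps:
$V = -301$ ($V = -2 - 299 = -301$)
$T{\left(w \right)} = - \frac{301}{661}$
$\frac{1}{-844636 + \left(-224798 + T{\left(355 \right)}\right)} = \frac{1}{-844636 - \frac{148591779}{661}} = \frac{1}{- \frac{706896175}{661}} = - \frac{661}{706896175}$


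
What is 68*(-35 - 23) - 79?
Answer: -4023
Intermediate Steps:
68*(-35 - 23) - 79 = 68*(-58) - 79 = -3944 - 79 = -4023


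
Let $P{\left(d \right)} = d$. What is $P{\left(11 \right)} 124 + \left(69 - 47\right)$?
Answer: $1386$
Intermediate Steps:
$P{\left(11 \right)} 124 + \left(69 - 47\right) = 11 \cdot 124 + \left(69 - 47\right) = 1364 + 22 = 1386$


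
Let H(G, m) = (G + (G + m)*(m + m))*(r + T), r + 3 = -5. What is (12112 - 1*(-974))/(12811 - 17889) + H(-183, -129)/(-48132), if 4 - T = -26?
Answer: -800175205/20367858 ≈ -39.286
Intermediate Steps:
r = -8 (r = -3 - 5 = -8)
T = 30 (T = 4 - 1*(-26) = 4 + 26 = 30)
H(G, m) = 22*G + 44*m*(G + m) (H(G, m) = (G + (G + m)*(m + m))*(-8 + 30) = (G + (G + m)*(2*m))*22 = (G + 2*m*(G + m))*22 = 22*G + 44*m*(G + m))
(12112 - 1*(-974))/(12811 - 17889) + H(-183, -129)/(-48132) = (12112 - 1*(-974))/(12811 - 17889) + (22*(-183) + 44*(-129)² + 44*(-183)*(-129))/(-48132) = (12112 + 974)/(-5078) + (-4026 + 44*16641 + 1038708)*(-1/48132) = 13086*(-1/5078) + (-4026 + 732204 + 1038708)*(-1/48132) = -6543/2539 + 1766886*(-1/48132) = -6543/2539 - 294481/8022 = -800175205/20367858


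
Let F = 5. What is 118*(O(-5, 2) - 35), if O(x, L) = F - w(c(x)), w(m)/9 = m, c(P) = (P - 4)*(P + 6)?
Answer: 6018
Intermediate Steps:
c(P) = (-4 + P)*(6 + P)
w(m) = 9*m
O(x, L) = 221 - 18*x - 9*x² (O(x, L) = 5 - 9*(-24 + x² + 2*x) = 5 - (-216 + 9*x² + 18*x) = 5 + (216 - 18*x - 9*x²) = 221 - 18*x - 9*x²)
118*(O(-5, 2) - 35) = 118*((221 - 18*(-5) - 9*(-5)²) - 35) = 118*((221 + 90 - 9*25) - 35) = 118*((221 + 90 - 225) - 35) = 118*(86 - 35) = 118*51 = 6018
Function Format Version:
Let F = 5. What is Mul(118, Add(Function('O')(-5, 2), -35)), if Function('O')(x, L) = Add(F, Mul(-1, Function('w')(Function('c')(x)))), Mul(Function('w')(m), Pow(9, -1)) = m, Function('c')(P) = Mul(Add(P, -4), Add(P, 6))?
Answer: 6018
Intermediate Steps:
Function('c')(P) = Mul(Add(-4, P), Add(6, P))
Function('w')(m) = Mul(9, m)
Function('O')(x, L) = Add(221, Mul(-18, x), Mul(-9, Pow(x, 2))) (Function('O')(x, L) = Add(5, Mul(-1, Mul(9, Add(-24, Pow(x, 2), Mul(2, x))))) = Add(5, Mul(-1, Add(-216, Mul(9, Pow(x, 2)), Mul(18, x)))) = Add(5, Add(216, Mul(-18, x), Mul(-9, Pow(x, 2)))) = Add(221, Mul(-18, x), Mul(-9, Pow(x, 2))))
Mul(118, Add(Function('O')(-5, 2), -35)) = Mul(118, Add(Add(221, Mul(-18, -5), Mul(-9, Pow(-5, 2))), -35)) = Mul(118, Add(Add(221, 90, Mul(-9, 25)), -35)) = Mul(118, Add(Add(221, 90, -225), -35)) = Mul(118, Add(86, -35)) = Mul(118, 51) = 6018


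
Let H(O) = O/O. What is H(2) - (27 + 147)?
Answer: -173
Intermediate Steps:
H(O) = 1
H(2) - (27 + 147) = 1 - (27 + 147) = 1 - 1*174 = 1 - 174 = -173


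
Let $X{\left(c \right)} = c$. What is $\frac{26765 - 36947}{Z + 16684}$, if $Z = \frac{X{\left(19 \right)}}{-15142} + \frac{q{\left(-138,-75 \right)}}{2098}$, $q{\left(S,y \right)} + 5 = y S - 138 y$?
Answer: $- \frac{80865230178}{132582308593} \approx -0.60992$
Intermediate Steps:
$q{\left(S,y \right)} = -5 - 138 y + S y$ ($q{\left(S,y \right)} = -5 + \left(y S - 138 y\right) = -5 + \left(S y - 138 y\right) = -5 + \left(- 138 y + S y\right) = -5 - 138 y + S y$)
$Z = \frac{78330957}{7941979}$ ($Z = \frac{19}{-15142} + \frac{-5 - -10350 - -10350}{2098} = 19 \left(- \frac{1}{15142}\right) + \left(-5 + 10350 + 10350\right) \frac{1}{2098} = - \frac{19}{15142} + 20695 \cdot \frac{1}{2098} = - \frac{19}{15142} + \frac{20695}{2098} = \frac{78330957}{7941979} \approx 9.8629$)
$\frac{26765 - 36947}{Z + 16684} = \frac{26765 - 36947}{\frac{78330957}{7941979} + 16684} = - \frac{10182}{\frac{132582308593}{7941979}} = \left(-10182\right) \frac{7941979}{132582308593} = - \frac{80865230178}{132582308593}$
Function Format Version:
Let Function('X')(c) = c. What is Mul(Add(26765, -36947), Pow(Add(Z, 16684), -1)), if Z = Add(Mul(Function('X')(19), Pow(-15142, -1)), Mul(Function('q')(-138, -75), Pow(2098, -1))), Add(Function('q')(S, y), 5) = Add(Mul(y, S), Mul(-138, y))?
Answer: Rational(-80865230178, 132582308593) ≈ -0.60992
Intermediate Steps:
Function('q')(S, y) = Add(-5, Mul(-138, y), Mul(S, y)) (Function('q')(S, y) = Add(-5, Add(Mul(y, S), Mul(-138, y))) = Add(-5, Add(Mul(S, y), Mul(-138, y))) = Add(-5, Add(Mul(-138, y), Mul(S, y))) = Add(-5, Mul(-138, y), Mul(S, y)))
Z = Rational(78330957, 7941979) (Z = Add(Mul(19, Pow(-15142, -1)), Mul(Add(-5, Mul(-138, -75), Mul(-138, -75)), Pow(2098, -1))) = Add(Mul(19, Rational(-1, 15142)), Mul(Add(-5, 10350, 10350), Rational(1, 2098))) = Add(Rational(-19, 15142), Mul(20695, Rational(1, 2098))) = Add(Rational(-19, 15142), Rational(20695, 2098)) = Rational(78330957, 7941979) ≈ 9.8629)
Mul(Add(26765, -36947), Pow(Add(Z, 16684), -1)) = Mul(Add(26765, -36947), Pow(Add(Rational(78330957, 7941979), 16684), -1)) = Mul(-10182, Pow(Rational(132582308593, 7941979), -1)) = Mul(-10182, Rational(7941979, 132582308593)) = Rational(-80865230178, 132582308593)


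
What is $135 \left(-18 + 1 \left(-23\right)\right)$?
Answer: $-5535$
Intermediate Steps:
$135 \left(-18 + 1 \left(-23\right)\right) = 135 \left(-18 - 23\right) = 135 \left(-41\right) = -5535$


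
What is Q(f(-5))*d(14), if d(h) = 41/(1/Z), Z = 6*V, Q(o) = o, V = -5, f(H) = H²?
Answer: -30750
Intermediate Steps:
Z = -30 (Z = 6*(-5) = -30)
d(h) = -1230 (d(h) = 41/(1/(-30)) = 41/(-1/30) = 41*(-30) = -1230)
Q(f(-5))*d(14) = (-5)²*(-1230) = 25*(-1230) = -30750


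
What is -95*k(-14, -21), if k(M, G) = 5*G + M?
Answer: 11305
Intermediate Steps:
k(M, G) = M + 5*G
-95*k(-14, -21) = -95*(-14 + 5*(-21)) = -95*(-14 - 105) = -95*(-119) = 11305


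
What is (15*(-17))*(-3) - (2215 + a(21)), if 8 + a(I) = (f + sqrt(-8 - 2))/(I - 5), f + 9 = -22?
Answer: -23041/16 - I*sqrt(10)/16 ≈ -1440.1 - 0.19764*I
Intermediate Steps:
f = -31 (f = -9 - 22 = -31)
a(I) = -8 + (-31 + I*sqrt(10))/(-5 + I) (a(I) = -8 + (-31 + sqrt(-8 - 2))/(I - 5) = -8 + (-31 + sqrt(-10))/(-5 + I) = -8 + (-31 + I*sqrt(10))/(-5 + I))
(15*(-17))*(-3) - (2215 + a(21)) = (15*(-17))*(-3) - (2215 + (9 - 8*21 + I*sqrt(10))/(-5 + 21)) = -255*(-3) - (2215 + (9 - 168 + I*sqrt(10))/16) = 765 - (2215 + (-159 + I*sqrt(10))/16) = 765 - (2215 + (-159/16 + I*sqrt(10)/16)) = 765 - (35281/16 + I*sqrt(10)/16) = 765 + (-35281/16 - I*sqrt(10)/16) = -23041/16 - I*sqrt(10)/16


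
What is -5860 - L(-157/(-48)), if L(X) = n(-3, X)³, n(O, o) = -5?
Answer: -5735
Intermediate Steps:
L(X) = -125 (L(X) = (-5)³ = -125)
-5860 - L(-157/(-48)) = -5860 - 1*(-125) = -5860 + 125 = -5735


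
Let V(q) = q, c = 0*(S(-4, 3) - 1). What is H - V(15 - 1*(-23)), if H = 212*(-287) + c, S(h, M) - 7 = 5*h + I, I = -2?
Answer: -60882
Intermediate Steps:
S(h, M) = 5 + 5*h (S(h, M) = 7 + (5*h - 2) = 7 + (-2 + 5*h) = 5 + 5*h)
c = 0 (c = 0*((5 + 5*(-4)) - 1) = 0*((5 - 20) - 1) = 0*(-15 - 1) = 0*(-16) = 0)
H = -60844 (H = 212*(-287) + 0 = -60844 + 0 = -60844)
H - V(15 - 1*(-23)) = -60844 - (15 - 1*(-23)) = -60844 - (15 + 23) = -60844 - 1*38 = -60844 - 38 = -60882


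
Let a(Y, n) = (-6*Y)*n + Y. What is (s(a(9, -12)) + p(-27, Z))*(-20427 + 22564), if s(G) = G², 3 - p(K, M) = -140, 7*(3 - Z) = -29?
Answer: 922739504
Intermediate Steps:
Z = 50/7 (Z = 3 - ⅐*(-29) = 3 + 29/7 = 50/7 ≈ 7.1429)
p(K, M) = 143 (p(K, M) = 3 - 1*(-140) = 3 + 140 = 143)
a(Y, n) = Y - 6*Y*n (a(Y, n) = -6*Y*n + Y = Y - 6*Y*n)
(s(a(9, -12)) + p(-27, Z))*(-20427 + 22564) = ((9*(1 - 6*(-12)))² + 143)*(-20427 + 22564) = ((9*(1 + 72))² + 143)*2137 = ((9*73)² + 143)*2137 = (657² + 143)*2137 = (431649 + 143)*2137 = 431792*2137 = 922739504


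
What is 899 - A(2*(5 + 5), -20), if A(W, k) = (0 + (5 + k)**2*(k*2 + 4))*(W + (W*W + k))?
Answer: 3240899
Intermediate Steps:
A(W, k) = (5 + k)**2*(4 + 2*k)*(W + k + W**2) (A(W, k) = (0 + (5 + k)**2*(2*k + 4))*(W + (W**2 + k)) = (0 + (5 + k)**2*(4 + 2*k))*(W + (k + W**2)) = ((5 + k)**2*(4 + 2*k))*(W + k + W**2) = (5 + k)**2*(4 + 2*k)*(W + k + W**2))
899 - A(2*(5 + 5), -20) = 899 - 2*(5 - 20)**2*((-20)**2 + 2*(2*(5 + 5)) + 2*(-20) + 2*(2*(5 + 5))**2 + (2*(5 + 5))*(-20) - 20*4*(5 + 5)**2) = 899 - 2*(-15)**2*(400 + 2*(2*10) - 40 + 2*(2*10)**2 + (2*10)*(-20) - 20*(2*10)**2) = 899 - 2*225*(400 + 2*20 - 40 + 2*20**2 + 20*(-20) - 20*20**2) = 899 - 2*225*(400 + 40 - 40 + 2*400 - 400 - 20*400) = 899 - 2*225*(400 + 40 - 40 + 800 - 400 - 8000) = 899 - 2*225*(-7200) = 899 - 1*(-3240000) = 899 + 3240000 = 3240899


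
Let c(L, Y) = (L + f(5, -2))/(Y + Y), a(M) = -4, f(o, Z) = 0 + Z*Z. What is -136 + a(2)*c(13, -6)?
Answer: -391/3 ≈ -130.33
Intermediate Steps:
f(o, Z) = Z**2 (f(o, Z) = 0 + Z**2 = Z**2)
c(L, Y) = (4 + L)/(2*Y) (c(L, Y) = (L + (-2)**2)/(Y + Y) = (L + 4)/((2*Y)) = (4 + L)*(1/(2*Y)) = (4 + L)/(2*Y))
-136 + a(2)*c(13, -6) = -136 - 2*(4 + 13)/(-6) = -136 - 2*(-1)*17/6 = -136 - 4*(-17/12) = -136 + 17/3 = -391/3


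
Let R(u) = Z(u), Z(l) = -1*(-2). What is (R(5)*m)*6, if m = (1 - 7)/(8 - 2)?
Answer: -12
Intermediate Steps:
Z(l) = 2
R(u) = 2
m = -1 (m = -6/6 = -6*⅙ = -1)
(R(5)*m)*6 = (2*(-1))*6 = -2*6 = -12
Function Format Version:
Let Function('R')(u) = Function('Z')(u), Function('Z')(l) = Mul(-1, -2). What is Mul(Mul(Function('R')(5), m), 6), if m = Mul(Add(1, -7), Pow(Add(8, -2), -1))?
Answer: -12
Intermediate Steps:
Function('Z')(l) = 2
Function('R')(u) = 2
m = -1 (m = Mul(-6, Pow(6, -1)) = Mul(-6, Rational(1, 6)) = -1)
Mul(Mul(Function('R')(5), m), 6) = Mul(Mul(2, -1), 6) = Mul(-2, 6) = -12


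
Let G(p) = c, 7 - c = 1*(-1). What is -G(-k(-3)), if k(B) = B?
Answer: -8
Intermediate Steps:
c = 8 (c = 7 - (-1) = 7 - 1*(-1) = 7 + 1 = 8)
G(p) = 8
-G(-k(-3)) = -1*8 = -8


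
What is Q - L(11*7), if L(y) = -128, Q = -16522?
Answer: -16394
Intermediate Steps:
Q - L(11*7) = -16522 - 1*(-128) = -16522 + 128 = -16394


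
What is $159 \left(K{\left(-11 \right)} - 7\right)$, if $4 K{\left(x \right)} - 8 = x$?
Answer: $- \frac{4929}{4} \approx -1232.3$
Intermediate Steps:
$K{\left(x \right)} = 2 + \frac{x}{4}$
$159 \left(K{\left(-11 \right)} - 7\right) = 159 \left(\left(2 + \frac{1}{4} \left(-11\right)\right) - 7\right) = 159 \left(\left(2 - \frac{11}{4}\right) + \left(-11 + 4\right)\right) = 159 \left(- \frac{3}{4} - 7\right) = 159 \left(- \frac{31}{4}\right) = - \frac{4929}{4}$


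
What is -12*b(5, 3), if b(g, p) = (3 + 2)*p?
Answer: -180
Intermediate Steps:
b(g, p) = 5*p
-12*b(5, 3) = -60*3 = -12*15 = -180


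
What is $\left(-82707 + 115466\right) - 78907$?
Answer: $-46148$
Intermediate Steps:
$\left(-82707 + 115466\right) - 78907 = 32759 + \left(-94489 + 15582\right) = 32759 - 78907 = -46148$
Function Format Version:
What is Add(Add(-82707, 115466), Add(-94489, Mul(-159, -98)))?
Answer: -46148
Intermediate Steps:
Add(Add(-82707, 115466), Add(-94489, Mul(-159, -98))) = Add(32759, Add(-94489, 15582)) = Add(32759, -78907) = -46148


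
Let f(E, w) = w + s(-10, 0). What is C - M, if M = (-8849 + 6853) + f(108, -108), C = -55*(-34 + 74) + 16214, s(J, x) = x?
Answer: 16118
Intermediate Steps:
f(E, w) = w (f(E, w) = w + 0 = w)
C = 14014 (C = -55*40 + 16214 = -2200 + 16214 = 14014)
M = -2104 (M = (-8849 + 6853) - 108 = -1996 - 108 = -2104)
C - M = 14014 - 1*(-2104) = 14014 + 2104 = 16118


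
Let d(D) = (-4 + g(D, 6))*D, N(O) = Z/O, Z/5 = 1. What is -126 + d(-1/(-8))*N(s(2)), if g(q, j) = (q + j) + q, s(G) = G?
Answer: -8019/64 ≈ -125.30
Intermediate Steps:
Z = 5 (Z = 5*1 = 5)
N(O) = 5/O
g(q, j) = j + 2*q (g(q, j) = (j + q) + q = j + 2*q)
d(D) = D*(2 + 2*D) (d(D) = (-4 + (6 + 2*D))*D = (2 + 2*D)*D = D*(2 + 2*D))
-126 + d(-1/(-8))*N(s(2)) = -126 + (2*(-1/(-8))*(1 - 1/(-8)))*(5/2) = -126 + (2*(-1*(-⅛))*(1 - 1*(-⅛)))*(5*(½)) = -126 + (2*(⅛)*(1 + ⅛))*(5/2) = -126 + (2*(⅛)*(9/8))*(5/2) = -126 + (9/32)*(5/2) = -126 + 45/64 = -8019/64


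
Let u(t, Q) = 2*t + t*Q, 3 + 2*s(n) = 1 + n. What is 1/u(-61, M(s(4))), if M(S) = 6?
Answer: -1/488 ≈ -0.0020492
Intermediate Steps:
s(n) = -1 + n/2 (s(n) = -3/2 + (1 + n)/2 = -3/2 + (1/2 + n/2) = -1 + n/2)
u(t, Q) = 2*t + Q*t
1/u(-61, M(s(4))) = 1/(-61*(2 + 6)) = 1/(-61*8) = 1/(-488) = -1/488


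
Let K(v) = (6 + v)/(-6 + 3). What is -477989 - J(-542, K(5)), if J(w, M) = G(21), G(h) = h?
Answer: -478010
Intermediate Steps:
K(v) = -2 - v/3 (K(v) = (6 + v)/(-3) = (6 + v)*(-1/3) = -2 - v/3)
J(w, M) = 21
-477989 - J(-542, K(5)) = -477989 - 1*21 = -477989 - 21 = -478010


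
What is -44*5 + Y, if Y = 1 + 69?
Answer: -150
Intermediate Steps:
Y = 70
-44*5 + Y = -44*5 + 70 = -220 + 70 = -150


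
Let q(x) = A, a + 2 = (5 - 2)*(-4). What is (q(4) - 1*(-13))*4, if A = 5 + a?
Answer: 16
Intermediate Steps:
a = -14 (a = -2 + (5 - 2)*(-4) = -2 + 3*(-4) = -2 - 12 = -14)
A = -9 (A = 5 - 14 = -9)
q(x) = -9
(q(4) - 1*(-13))*4 = (-9 - 1*(-13))*4 = (-9 + 13)*4 = 4*4 = 16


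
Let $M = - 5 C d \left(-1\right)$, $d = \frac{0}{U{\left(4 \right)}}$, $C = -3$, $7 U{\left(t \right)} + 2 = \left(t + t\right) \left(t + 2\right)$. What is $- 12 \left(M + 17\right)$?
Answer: $-204$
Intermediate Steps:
$U{\left(t \right)} = - \frac{2}{7} + \frac{2 t \left(2 + t\right)}{7}$ ($U{\left(t \right)} = - \frac{2}{7} + \frac{\left(t + t\right) \left(t + 2\right)}{7} = - \frac{2}{7} + \frac{2 t \left(2 + t\right)}{7}$)
$d = 0$ ($d = \frac{0}{- \frac{2}{7} + \frac{2 \cdot 4^{2}}{7} + \frac{4}{7} \cdot 4} = \frac{0}{- \frac{2}{7} + \frac{2}{7} \cdot 16 + \frac{16}{7}} = \frac{0}{- \frac{2}{7} + \frac{32}{7} + \frac{16}{7}} = \frac{0}{\frac{46}{7}} = 0 \cdot \frac{7}{46} = 0$)
$M = 0$ ($M = \left(-5\right) \left(-3\right) 0 \left(-1\right) = 15 \cdot 0 = 0$)
$- 12 \left(M + 17\right) = - 12 \left(0 + 17\right) = \left(-12\right) 17 = -204$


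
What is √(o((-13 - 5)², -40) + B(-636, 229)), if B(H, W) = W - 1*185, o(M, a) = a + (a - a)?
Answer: 2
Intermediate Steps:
o(M, a) = a (o(M, a) = a + 0 = a)
B(H, W) = -185 + W (B(H, W) = W - 185 = -185 + W)
√(o((-13 - 5)², -40) + B(-636, 229)) = √(-40 + (-185 + 229)) = √(-40 + 44) = √4 = 2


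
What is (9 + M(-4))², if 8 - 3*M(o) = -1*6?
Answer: 1681/9 ≈ 186.78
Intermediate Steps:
M(o) = 14/3 (M(o) = 8/3 - (-1)*6/3 = 8/3 - ⅓*(-6) = 8/3 + 2 = 14/3)
(9 + M(-4))² = (9 + 14/3)² = (41/3)² = 1681/9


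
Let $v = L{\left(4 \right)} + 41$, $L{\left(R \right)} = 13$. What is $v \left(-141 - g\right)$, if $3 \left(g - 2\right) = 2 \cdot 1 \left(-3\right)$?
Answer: $-7614$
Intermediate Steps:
$g = 0$ ($g = 2 + \frac{2 \cdot 1 \left(-3\right)}{3} = 2 + \frac{2 \left(-3\right)}{3} = 2 + \frac{1}{3} \left(-6\right) = 2 - 2 = 0$)
$v = 54$ ($v = 13 + 41 = 54$)
$v \left(-141 - g\right) = 54 \left(-141 - 0\right) = 54 \left(-141 + 0\right) = 54 \left(-141\right) = -7614$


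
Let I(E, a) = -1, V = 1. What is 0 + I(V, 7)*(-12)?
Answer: 12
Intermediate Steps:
0 + I(V, 7)*(-12) = 0 - 1*(-12) = 0 + 12 = 12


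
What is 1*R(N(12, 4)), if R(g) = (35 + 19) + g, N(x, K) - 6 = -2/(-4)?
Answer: 121/2 ≈ 60.500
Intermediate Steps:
N(x, K) = 13/2 (N(x, K) = 6 - 2/(-4) = 6 - 2*(-1/4) = 6 + 1/2 = 13/2)
R(g) = 54 + g
1*R(N(12, 4)) = 1*(54 + 13/2) = 1*(121/2) = 121/2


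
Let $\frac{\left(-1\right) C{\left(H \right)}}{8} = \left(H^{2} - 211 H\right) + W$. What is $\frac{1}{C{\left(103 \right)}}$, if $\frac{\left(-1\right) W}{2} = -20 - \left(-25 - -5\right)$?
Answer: $\frac{1}{88992} \approx 1.1237 \cdot 10^{-5}$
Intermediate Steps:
$W = 0$ ($W = - 2 \left(-20 - \left(-25 - -5\right)\right) = - 2 \left(-20 - \left(-25 + 5\right)\right) = - 2 \left(-20 - -20\right) = - 2 \left(-20 + 20\right) = \left(-2\right) 0 = 0$)
$C{\left(H \right)} = - 8 H^{2} + 1688 H$ ($C{\left(H \right)} = - 8 \left(\left(H^{2} - 211 H\right) + 0\right) = - 8 \left(H^{2} - 211 H\right) = - 8 H^{2} + 1688 H$)
$\frac{1}{C{\left(103 \right)}} = \frac{1}{8 \cdot 103 \left(211 - 103\right)} = \frac{1}{8 \cdot 103 \cdot 108} = \frac{1}{88992}$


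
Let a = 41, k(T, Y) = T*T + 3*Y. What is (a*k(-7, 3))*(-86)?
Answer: -204508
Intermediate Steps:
k(T, Y) = T² + 3*Y
(a*k(-7, 3))*(-86) = (41*((-7)² + 3*3))*(-86) = (41*(49 + 9))*(-86) = (41*58)*(-86) = 2378*(-86) = -204508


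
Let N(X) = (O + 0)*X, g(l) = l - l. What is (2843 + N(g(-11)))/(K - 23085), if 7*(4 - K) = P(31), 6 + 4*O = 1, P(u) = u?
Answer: -19901/161598 ≈ -0.12315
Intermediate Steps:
O = -5/4 (O = -3/2 + (1/4)*1 = -3/2 + 1/4 = -5/4 ≈ -1.2500)
K = -3/7 (K = 4 - 1/7*31 = 4 - 31/7 = -3/7 ≈ -0.42857)
g(l) = 0
N(X) = -5*X/4 (N(X) = (-5/4 + 0)*X = -5*X/4)
(2843 + N(g(-11)))/(K - 23085) = (2843 - 5/4*0)/(-3/7 - 23085) = (2843 + 0)/(-161598/7) = 2843*(-7/161598) = -19901/161598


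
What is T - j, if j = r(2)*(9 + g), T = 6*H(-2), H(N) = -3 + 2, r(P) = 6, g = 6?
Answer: -96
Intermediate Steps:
H(N) = -1
T = -6 (T = 6*(-1) = -6)
j = 90 (j = 6*(9 + 6) = 6*15 = 90)
T - j = -6 - 1*90 = -6 - 90 = -96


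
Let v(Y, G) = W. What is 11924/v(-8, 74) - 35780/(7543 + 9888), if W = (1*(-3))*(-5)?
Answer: 207310544/261465 ≈ 792.88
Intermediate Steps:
W = 15 (W = -3*(-5) = 15)
v(Y, G) = 15
11924/v(-8, 74) - 35780/(7543 + 9888) = 11924/15 - 35780/(7543 + 9888) = 11924*(1/15) - 35780/17431 = 11924/15 - 35780*1/17431 = 11924/15 - 35780/17431 = 207310544/261465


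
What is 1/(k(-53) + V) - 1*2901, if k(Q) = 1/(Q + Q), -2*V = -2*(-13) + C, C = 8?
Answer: -5230609/1803 ≈ -2901.1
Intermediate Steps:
V = -17 (V = -(-2*(-13) + 8)/2 = -(26 + 8)/2 = -½*34 = -17)
k(Q) = 1/(2*Q)
1/(k(-53) + V) - 1*2901 = 1/((½)/(-53) - 17) - 1*2901 = 1/((½)*(-1/53) - 17) - 2901 = 1/(-1/106 - 17) - 2901 = 1/(-1803/106) - 2901 = -106/1803 - 2901 = -5230609/1803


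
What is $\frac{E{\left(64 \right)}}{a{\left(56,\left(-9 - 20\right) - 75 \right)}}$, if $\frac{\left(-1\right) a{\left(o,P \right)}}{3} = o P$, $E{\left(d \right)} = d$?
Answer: $\frac{1}{273} \approx 0.003663$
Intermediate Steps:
$a{\left(o,P \right)} = - 3 P o$ ($a{\left(o,P \right)} = - 3 o P = - 3 P o$)
$\frac{E{\left(64 \right)}}{a{\left(56,\left(-9 - 20\right) - 75 \right)}} = \frac{64}{\left(-3\right) \left(\left(-9 - 20\right) - 75\right) 56} = \frac{64}{\left(-3\right) \left(-29 - 75\right) 56} = \frac{64}{\left(-3\right) \left(-104\right) 56} = \frac{64}{17472} = 64 \cdot \frac{1}{17472} = \frac{1}{273}$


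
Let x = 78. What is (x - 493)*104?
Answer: -43160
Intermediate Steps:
(x - 493)*104 = (78 - 493)*104 = -415*104 = -43160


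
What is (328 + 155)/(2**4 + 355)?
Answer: 69/53 ≈ 1.3019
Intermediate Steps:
(328 + 155)/(2**4 + 355) = 483/(16 + 355) = 483/371 = 483*(1/371) = 69/53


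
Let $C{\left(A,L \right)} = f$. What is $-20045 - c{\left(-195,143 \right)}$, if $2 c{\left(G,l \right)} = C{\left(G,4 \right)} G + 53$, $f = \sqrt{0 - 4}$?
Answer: $- \frac{40143}{2} + 195 i \approx -20072.0 + 195.0 i$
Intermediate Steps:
$f = 2 i$ ($f = \sqrt{-4} = 2 i \approx 2.0 i$)
$C{\left(A,L \right)} = 2 i$
$c{\left(G,l \right)} = \frac{53}{2} + i G$ ($c{\left(G,l \right)} = \frac{2 i G + 53}{2} = \frac{53 + 2 i G}{2} = \frac{53}{2} + i G$)
$-20045 - c{\left(-195,143 \right)} = -20045 - \left(\frac{53}{2} + i \left(-195\right)\right) = -20045 - \left(\frac{53}{2} - 195 i\right) = - \frac{40143}{2} + 195 i$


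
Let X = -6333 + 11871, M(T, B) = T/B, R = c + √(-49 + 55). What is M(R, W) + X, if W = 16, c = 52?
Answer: 22165/4 + √6/16 ≈ 5541.4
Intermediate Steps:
R = 52 + √6 (R = 52 + √(-49 + 55) = 52 + √6 ≈ 54.449)
M(T, B) = T/B
X = 5538
M(R, W) + X = (52 + √6)/16 + 5538 = (52 + √6)*(1/16) + 5538 = (13/4 + √6/16) + 5538 = 22165/4 + √6/16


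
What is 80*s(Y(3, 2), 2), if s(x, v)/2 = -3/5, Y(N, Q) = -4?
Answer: -96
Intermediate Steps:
s(x, v) = -6/5 (s(x, v) = 2*(-3/5) = -6/5)
80*s(Y(3, 2), 2) = 80*(-6/5) = -96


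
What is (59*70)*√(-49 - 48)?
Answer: 4130*I*√97 ≈ 40676.0*I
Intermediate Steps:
(59*70)*√(-49 - 48) = 4130*√(-97) = 4130*(I*√97) = 4130*I*√97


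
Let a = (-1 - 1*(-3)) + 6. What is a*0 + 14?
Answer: 14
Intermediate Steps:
a = 8 (a = (-1 + 3) + 6 = 2 + 6 = 8)
a*0 + 14 = 8*0 + 14 = 0 + 14 = 14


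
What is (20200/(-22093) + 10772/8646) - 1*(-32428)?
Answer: 3097166356990/95508039 ≈ 32428.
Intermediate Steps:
(20200/(-22093) + 10772/8646) - 1*(-32428) = (20200*(-1/22093) + 10772*(1/8646)) + 32428 = (-20200/22093 + 5386/4323) + 32428 = 31668298/95508039 + 32428 = 3097166356990/95508039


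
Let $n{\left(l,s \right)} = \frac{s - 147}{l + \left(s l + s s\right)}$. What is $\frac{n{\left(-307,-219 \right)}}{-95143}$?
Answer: $\frac{366}{10930693841} \approx 3.3484 \cdot 10^{-8}$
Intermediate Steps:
$n{\left(l,s \right)} = \frac{-147 + s}{l + s^{2} + l s}$ ($n{\left(l,s \right)} = \frac{-147 + s}{l + \left(l s + s^{2}\right)} = \frac{-147 + s}{l + \left(s^{2} + l s\right)} = \frac{-147 + s}{l + s^{2} + l s}$)
$\frac{n{\left(-307,-219 \right)}}{-95143} = \frac{\frac{1}{-307 + \left(-219\right)^{2} - -67233} \left(-147 - 219\right)}{-95143} = \frac{1}{-307 + 47961 + 67233} \left(-366\right) \left(- \frac{1}{95143}\right) = \frac{1}{114887} \left(-366\right) \left(- \frac{1}{95143}\right) = \left(- \frac{366}{114887}\right) \left(- \frac{1}{95143}\right) = \frac{366}{10930693841}$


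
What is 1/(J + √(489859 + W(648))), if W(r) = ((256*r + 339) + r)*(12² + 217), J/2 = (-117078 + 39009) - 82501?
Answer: -160570/51535083933 - √60731734/103070167866 ≈ -3.1914e-6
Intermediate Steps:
J = -321140 (J = 2*((-117078 + 39009) - 82501) = 2*(-78069 - 82501) = 2*(-160570) = -321140)
W(r) = 122379 + 92777*r (W(r) = ((339 + 256*r) + r)*(144 + 217) = (339 + 257*r)*361 = 122379 + 92777*r)
1/(J + √(489859 + W(648))) = 1/(-321140 + √(489859 + (122379 + 92777*648))) = 1/(-321140 + √(489859 + (122379 + 60119496))) = 1/(-321140 + √(489859 + 60241875)) = 1/(-321140 + √60731734)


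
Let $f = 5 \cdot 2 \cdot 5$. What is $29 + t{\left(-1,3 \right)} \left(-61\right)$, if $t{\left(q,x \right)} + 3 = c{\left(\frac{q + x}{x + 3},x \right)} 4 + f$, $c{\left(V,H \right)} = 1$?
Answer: $-3082$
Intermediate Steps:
$f = 50$ ($f = 10 \cdot 5 = 50$)
$t{\left(q,x \right)} = 51$ ($t{\left(q,x \right)} = -3 + \left(1 \cdot 4 + 50\right) = -3 + \left(4 + 50\right) = -3 + 54 = 51$)
$29 + t{\left(-1,3 \right)} \left(-61\right) = 29 + 51 \left(-61\right) = 29 - 3111 = -3082$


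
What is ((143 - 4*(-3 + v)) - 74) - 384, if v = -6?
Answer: -279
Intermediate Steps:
((143 - 4*(-3 + v)) - 74) - 384 = ((143 - 4*(-3 - 6)) - 74) - 384 = ((143 - 4*(-9)) - 74) - 384 = ((143 + 36) - 74) - 384 = (179 - 74) - 384 = 105 - 384 = -279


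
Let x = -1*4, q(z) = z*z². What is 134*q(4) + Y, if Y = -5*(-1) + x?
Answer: 8577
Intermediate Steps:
q(z) = z³
x = -4
Y = 1 (Y = -5*(-1) - 4 = 5 - 4 = 1)
134*q(4) + Y = 134*4³ + 1 = 134*64 + 1 = 8576 + 1 = 8577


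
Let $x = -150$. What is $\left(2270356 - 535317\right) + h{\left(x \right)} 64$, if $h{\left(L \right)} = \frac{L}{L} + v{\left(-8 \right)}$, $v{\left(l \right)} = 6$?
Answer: $1735487$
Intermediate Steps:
$h{\left(L \right)} = 7$ ($h{\left(L \right)} = \frac{L}{L} + 6 = 1 + 6 = 7$)
$\left(2270356 - 535317\right) + h{\left(x \right)} 64 = \left(2270356 - 535317\right) + 7 \cdot 64 = 1735039 + 448 = 1735487$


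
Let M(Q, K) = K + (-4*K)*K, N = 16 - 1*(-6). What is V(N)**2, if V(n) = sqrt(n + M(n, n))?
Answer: -1892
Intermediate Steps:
N = 22 (N = 16 + 6 = 22)
M(Q, K) = K - 4*K**2
V(n) = sqrt(n + n*(1 - 4*n))
V(N)**2 = (sqrt(2)*sqrt(22*(1 - 2*22)))**2 = (sqrt(2)*sqrt(22*(1 - 44)))**2 = (sqrt(2)*sqrt(22*(-43)))**2 = (sqrt(2)*sqrt(-946))**2 = (sqrt(2)*(I*sqrt(946)))**2 = (2*I*sqrt(473))**2 = -1892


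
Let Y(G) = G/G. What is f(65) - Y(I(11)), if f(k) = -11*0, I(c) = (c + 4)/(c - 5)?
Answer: -1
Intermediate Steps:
I(c) = (4 + c)/(-5 + c)
f(k) = 0
Y(G) = 1
f(65) - Y(I(11)) = 0 - 1*1 = 0 - 1 = -1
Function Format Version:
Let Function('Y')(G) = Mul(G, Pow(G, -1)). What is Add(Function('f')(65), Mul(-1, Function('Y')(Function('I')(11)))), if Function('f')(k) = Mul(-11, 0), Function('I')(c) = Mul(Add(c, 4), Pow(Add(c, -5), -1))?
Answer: -1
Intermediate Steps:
Function('I')(c) = Mul(Pow(Add(-5, c), -1), Add(4, c)) (Function('I')(c) = Mul(Add(4, c), Pow(Add(-5, c), -1)) = Mul(Pow(Add(-5, c), -1), Add(4, c)))
Function('f')(k) = 0
Function('Y')(G) = 1
Add(Function('f')(65), Mul(-1, Function('Y')(Function('I')(11)))) = Add(0, Mul(-1, 1)) = Add(0, -1) = -1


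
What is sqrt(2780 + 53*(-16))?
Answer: 2*sqrt(483) ≈ 43.955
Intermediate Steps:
sqrt(2780 + 53*(-16)) = sqrt(2780 - 848) = sqrt(1932) = 2*sqrt(483)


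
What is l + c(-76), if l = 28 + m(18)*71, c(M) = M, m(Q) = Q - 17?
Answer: 23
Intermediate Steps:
m(Q) = -17 + Q
l = 99 (l = 28 + (-17 + 18)*71 = 28 + 1*71 = 28 + 71 = 99)
l + c(-76) = 99 - 76 = 23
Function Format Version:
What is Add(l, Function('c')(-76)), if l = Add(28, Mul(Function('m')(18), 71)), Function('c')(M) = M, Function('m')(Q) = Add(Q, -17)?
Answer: 23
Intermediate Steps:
Function('m')(Q) = Add(-17, Q)
l = 99 (l = Add(28, Mul(Add(-17, 18), 71)) = Add(28, Mul(1, 71)) = Add(28, 71) = 99)
Add(l, Function('c')(-76)) = Add(99, -76) = 23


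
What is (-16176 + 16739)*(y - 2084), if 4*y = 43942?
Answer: 10023089/2 ≈ 5.0115e+6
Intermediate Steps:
y = 21971/2 (y = (¼)*43942 = 21971/2 ≈ 10986.)
(-16176 + 16739)*(y - 2084) = (-16176 + 16739)*(21971/2 - 2084) = 563*(17803/2) = 10023089/2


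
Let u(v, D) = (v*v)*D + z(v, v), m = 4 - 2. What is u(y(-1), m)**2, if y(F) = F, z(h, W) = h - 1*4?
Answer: 9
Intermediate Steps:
z(h, W) = -4 + h (z(h, W) = h - 4 = -4 + h)
m = 2
u(v, D) = -4 + v + D*v**2 (u(v, D) = (v*v)*D + (-4 + v) = v**2*D + (-4 + v) = D*v**2 + (-4 + v) = -4 + v + D*v**2)
u(y(-1), m)**2 = (-4 - 1 + 2*(-1)**2)**2 = (-4 - 1 + 2*1)**2 = (-4 - 1 + 2)**2 = (-3)**2 = 9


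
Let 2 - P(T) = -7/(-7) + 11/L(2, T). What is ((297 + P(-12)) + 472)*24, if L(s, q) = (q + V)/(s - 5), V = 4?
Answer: 18381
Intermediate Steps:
L(s, q) = (4 + q)/(-5 + s) (L(s, q) = (q + 4)/(s - 5) = (4 + q)/(-5 + s))
P(T) = 1 - 11/(-4/3 - T/3) (P(T) = 2 - (-7/(-7) + 11/(((4 + T)/(-5 + 2)))) = 2 - (-7*(-⅐) + 11/(((4 + T)/(-3)))) = 2 - (1 + 11/((-(4 + T)/3))) = 2 - (1 + 11/(-4/3 - T/3)) = 2 + (-1 - 11/(-4/3 - T/3)) = 1 - 11/(-4/3 - T/3))
((297 + P(-12)) + 472)*24 = ((297 + (37 - 12)/(4 - 12)) + 472)*24 = ((297 + 25/(-8)) + 472)*24 = ((297 - ⅛*25) + 472)*24 = ((297 - 25/8) + 472)*24 = (2351/8 + 472)*24 = (6127/8)*24 = 18381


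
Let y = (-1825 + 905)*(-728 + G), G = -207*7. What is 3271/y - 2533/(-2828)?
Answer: 181515861/202286840 ≈ 0.89732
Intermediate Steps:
G = -1449
y = 2002840 (y = (-1825 + 905)*(-728 - 1449) = -920*(-2177) = 2002840)
3271/y - 2533/(-2828) = 3271/2002840 - 2533/(-2828) = 3271*(1/2002840) - 2533*(-1/2828) = 3271/2002840 + 2533/2828 = 181515861/202286840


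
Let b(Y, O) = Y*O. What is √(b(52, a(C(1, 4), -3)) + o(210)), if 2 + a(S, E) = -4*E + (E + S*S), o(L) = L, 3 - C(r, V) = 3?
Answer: √574 ≈ 23.958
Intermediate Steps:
C(r, V) = 0 (C(r, V) = 3 - 1*3 = 3 - 3 = 0)
a(S, E) = -2 + S² - 3*E (a(S, E) = -2 + (-4*E + (E + S*S)) = -2 + (-4*E + (E + S²)) = -2 + (S² - 3*E) = -2 + S² - 3*E)
b(Y, O) = O*Y
√(b(52, a(C(1, 4), -3)) + o(210)) = √((-2 + 0² - 3*(-3))*52 + 210) = √((-2 + 0 + 9)*52 + 210) = √(7*52 + 210) = √(364 + 210) = √574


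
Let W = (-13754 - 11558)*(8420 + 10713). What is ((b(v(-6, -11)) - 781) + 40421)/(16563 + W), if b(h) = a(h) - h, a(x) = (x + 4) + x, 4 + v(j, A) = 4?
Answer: -39644/484277933 ≈ -8.1862e-5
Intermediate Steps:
v(j, A) = 0 (v(j, A) = -4 + 4 = 0)
a(x) = 4 + 2*x (a(x) = (4 + x) + x = 4 + 2*x)
b(h) = 4 + h (b(h) = (4 + 2*h) - h = 4 + h)
W = -484294496 (W = -25312*19133 = -484294496)
((b(v(-6, -11)) - 781) + 40421)/(16563 + W) = (((4 + 0) - 781) + 40421)/(16563 - 484294496) = ((4 - 781) + 40421)/(-484277933) = (-777 + 40421)*(-1/484277933) = 39644*(-1/484277933) = -39644/484277933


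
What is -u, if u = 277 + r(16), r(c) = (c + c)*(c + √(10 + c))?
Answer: -789 - 32*√26 ≈ -952.17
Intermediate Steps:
r(c) = 2*c*(c + √(10 + c)) (r(c) = (2*c)*(c + √(10 + c)) = 2*c*(c + √(10 + c)))
u = 789 + 32*√26 (u = 277 + 2*16*(16 + √(10 + 16)) = 277 + 2*16*(16 + √26) = 277 + (512 + 32*√26) = 789 + 32*√26 ≈ 952.17)
-u = -(789 + 32*√26) = -789 - 32*√26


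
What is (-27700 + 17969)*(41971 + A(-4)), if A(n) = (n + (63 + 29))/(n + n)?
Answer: -408312760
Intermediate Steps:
A(n) = (92 + n)/(2*n) (A(n) = (n + 92)/((2*n)) = (92 + n)*(1/(2*n)) = (92 + n)/(2*n))
(-27700 + 17969)*(41971 + A(-4)) = (-27700 + 17969)*(41971 + (½)*(92 - 4)/(-4)) = -9731*(41971 + (½)*(-¼)*88) = -9731*(41971 - 11) = -9731*41960 = -408312760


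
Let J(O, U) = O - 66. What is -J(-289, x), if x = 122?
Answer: 355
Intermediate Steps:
J(O, U) = -66 + O
-J(-289, x) = -(-66 - 289) = -1*(-355) = 355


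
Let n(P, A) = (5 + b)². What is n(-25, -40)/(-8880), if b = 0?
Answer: -5/1776 ≈ -0.0028153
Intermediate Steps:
n(P, A) = 25 (n(P, A) = (5 + 0)² = 5² = 25)
n(-25, -40)/(-8880) = 25/(-8880) = 25*(-1/8880) = -5/1776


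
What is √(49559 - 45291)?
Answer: 2*√1067 ≈ 65.330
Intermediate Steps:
√(49559 - 45291) = √4268 = 2*√1067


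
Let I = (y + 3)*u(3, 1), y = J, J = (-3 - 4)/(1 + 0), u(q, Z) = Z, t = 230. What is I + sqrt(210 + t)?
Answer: -4 + 2*sqrt(110) ≈ 16.976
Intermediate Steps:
J = -7 (J = -7/1 = -7*1 = -7)
y = -7
I = -4 (I = (-7 + 3)*1 = -4*1 = -4)
I + sqrt(210 + t) = -4 + sqrt(210 + 230) = -4 + sqrt(440) = -4 + 2*sqrt(110)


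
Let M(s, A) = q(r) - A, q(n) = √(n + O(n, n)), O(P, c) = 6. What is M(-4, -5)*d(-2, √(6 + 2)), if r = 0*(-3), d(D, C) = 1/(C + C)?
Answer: √2*(5 + √6)/8 ≈ 1.3169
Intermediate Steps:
d(D, C) = 1/(2*C)
r = 0
q(n) = √(6 + n) (q(n) = √(n + 6) = √(6 + n))
M(s, A) = √6 - A (M(s, A) = √(6 + 0) - A = √6 - A)
M(-4, -5)*d(-2, √(6 + 2)) = (√6 - 1*(-5))*(1/(2*(√(6 + 2)))) = (√6 + 5)*(1/(2*(√8))) = (5 + √6)*(1/(2*((2*√2)))) = (5 + √6)*((√2/4)/2) = (5 + √6)*(√2/8) = √2*(5 + √6)/8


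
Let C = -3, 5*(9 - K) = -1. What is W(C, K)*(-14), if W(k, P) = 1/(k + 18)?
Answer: -14/15 ≈ -0.93333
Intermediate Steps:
K = 46/5 (K = 9 - 1/5*(-1) = 9 + 1/5 = 46/5 ≈ 9.2000)
W(k, P) = 1/(18 + k)
W(C, K)*(-14) = -14/(18 - 3) = -14/15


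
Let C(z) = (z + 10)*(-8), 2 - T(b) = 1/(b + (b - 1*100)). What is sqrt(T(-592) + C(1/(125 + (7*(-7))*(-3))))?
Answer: I*sqrt(9294411513)/10914 ≈ 8.8334*I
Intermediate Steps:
T(b) = 2 - 1/(-100 + 2*b) (T(b) = 2 - 1/(b + (b - 1*100)) = 2 - 1/(b + (b - 100)) = 2 - 1/(b + (-100 + b)) = 2 - 1/(-100 + 2*b))
C(z) = -80 - 8*z (C(z) = (10 + z)*(-8) = -80 - 8*z)
sqrt(T(-592) + C(1/(125 + (7*(-7))*(-3)))) = sqrt((-201 + 4*(-592))/(2*(-50 - 592)) + (-80 - 8/(125 + (7*(-7))*(-3)))) = sqrt((1/2)*(-201 - 2368)/(-642) + (-80 - 8/(125 - 49*(-3)))) = sqrt((1/2)*(-1/642)*(-2569) + (-80 - 8/(125 + 147))) = sqrt(2569/1284 + (-80 - 8/272)) = sqrt(2569/1284 + (-80 - 8*1/272)) = sqrt(2569/1284 + (-80 - 1/34)) = sqrt(2569/1284 - 2721/34) = sqrt(-1703209/21828) = I*sqrt(9294411513)/10914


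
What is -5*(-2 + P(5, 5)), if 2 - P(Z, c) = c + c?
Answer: 50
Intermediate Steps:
P(Z, c) = 2 - 2*c (P(Z, c) = 2 - (c + c) = 2 - 2*c)
-5*(-2 + P(5, 5)) = -5*(-2 + (2 - 2*5)) = -5*(-2 + (2 - 10)) = -5*(-2 - 8) = -5*(-10) = 50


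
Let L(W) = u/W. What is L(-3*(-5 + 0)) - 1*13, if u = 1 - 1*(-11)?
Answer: -61/5 ≈ -12.200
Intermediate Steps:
u = 12 (u = 1 + 11 = 12)
L(W) = 12/W
L(-3*(-5 + 0)) - 1*13 = 12/((-3*(-5 + 0))) - 1*13 = 12/((-3*(-5))) - 13 = 12/15 - 13 = 12*(1/15) - 13 = ⅘ - 13 = -61/5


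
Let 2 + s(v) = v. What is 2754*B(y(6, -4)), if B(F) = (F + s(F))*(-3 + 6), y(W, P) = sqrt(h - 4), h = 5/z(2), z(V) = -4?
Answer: -16524 + 8262*I*sqrt(21) ≈ -16524.0 + 37861.0*I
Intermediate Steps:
s(v) = -2 + v
h = -5/4 (h = 5/(-4) = 5*(-1/4) = -5/4 ≈ -1.2500)
y(W, P) = I*sqrt(21)/2 (y(W, P) = sqrt(-5/4 - 4) = sqrt(-21/4) = I*sqrt(21)/2)
B(F) = -6 + 6*F (B(F) = (F + (-2 + F))*(-3 + 6) = (-2 + 2*F)*3 = -6 + 6*F)
2754*B(y(6, -4)) = 2754*(-6 + 6*(I*sqrt(21)/2)) = 2754*(-6 + 3*I*sqrt(21)) = -16524 + 8262*I*sqrt(21)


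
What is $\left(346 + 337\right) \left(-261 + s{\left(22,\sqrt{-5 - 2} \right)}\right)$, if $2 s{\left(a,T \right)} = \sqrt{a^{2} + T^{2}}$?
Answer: $-178263 + \frac{2049 \sqrt{53}}{2} \approx -1.708 \cdot 10^{5}$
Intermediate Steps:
$s{\left(a,T \right)} = \frac{\sqrt{T^{2} + a^{2}}}{2}$ ($s{\left(a,T \right)} = \frac{\sqrt{a^{2} + T^{2}}}{2} = \frac{\sqrt{T^{2} + a^{2}}}{2}$)
$\left(346 + 337\right) \left(-261 + s{\left(22,\sqrt{-5 - 2} \right)}\right) = \left(346 + 337\right) \left(-261 + \frac{\sqrt{\left(\sqrt{-5 - 2}\right)^{2} + 22^{2}}}{2}\right) = 683 \left(-261 + \frac{\sqrt{\left(\sqrt{-7}\right)^{2} + 484}}{2}\right) = 683 \left(-261 + \frac{\sqrt{\left(i \sqrt{7}\right)^{2} + 484}}{2}\right) = 683 \left(-261 + \frac{\sqrt{-7 + 484}}{2}\right) = 683 \left(-261 + \frac{\sqrt{477}}{2}\right) = 683 \left(-261 + \frac{3 \sqrt{53}}{2}\right) = -178263 + \frac{2049 \sqrt{53}}{2}$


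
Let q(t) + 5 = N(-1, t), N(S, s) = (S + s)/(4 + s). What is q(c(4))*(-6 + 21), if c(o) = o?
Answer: -555/8 ≈ -69.375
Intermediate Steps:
N(S, s) = (S + s)/(4 + s)
q(t) = -5 + (-1 + t)/(4 + t)
q(c(4))*(-6 + 21) = ((-21 - 4*4)/(4 + 4))*(-6 + 21) = ((-21 - 16)/8)*15 = ((1/8)*(-37))*15 = -37/8*15 = -555/8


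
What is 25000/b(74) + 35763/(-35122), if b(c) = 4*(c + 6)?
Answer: 10832573/140488 ≈ 77.107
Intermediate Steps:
b(c) = 24 + 4*c (b(c) = 4*(6 + c) = 24 + 4*c)
25000/b(74) + 35763/(-35122) = 25000/(24 + 4*74) + 35763/(-35122) = 25000/(24 + 296) + 35763*(-1/35122) = 25000/320 - 35763/35122 = 25000*(1/320) - 35763/35122 = 625/8 - 35763/35122 = 10832573/140488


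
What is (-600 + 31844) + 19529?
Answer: 50773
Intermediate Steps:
(-600 + 31844) + 19529 = 31244 + 19529 = 50773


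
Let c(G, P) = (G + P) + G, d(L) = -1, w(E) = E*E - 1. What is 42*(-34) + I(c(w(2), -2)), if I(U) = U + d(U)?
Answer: -1425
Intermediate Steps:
w(E) = -1 + E² (w(E) = E² - 1 = -1 + E²)
c(G, P) = P + 2*G
I(U) = -1 + U (I(U) = U - 1 = -1 + U)
42*(-34) + I(c(w(2), -2)) = 42*(-34) + (-1 + (-2 + 2*(-1 + 2²))) = -1428 + (-1 + (-2 + 2*(-1 + 4))) = -1428 + (-1 + (-2 + 2*3)) = -1428 + (-1 + (-2 + 6)) = -1428 + (-1 + 4) = -1428 + 3 = -1425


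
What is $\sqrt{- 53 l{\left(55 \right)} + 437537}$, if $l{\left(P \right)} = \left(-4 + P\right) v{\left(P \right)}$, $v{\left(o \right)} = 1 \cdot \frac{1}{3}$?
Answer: $2 \sqrt{109159} \approx 660.78$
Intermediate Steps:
$v{\left(o \right)} = \frac{1}{3}$ ($v{\left(o \right)} = 1 \cdot \frac{1}{3} = \frac{1}{3}$)
$l{\left(P \right)} = - \frac{4}{3} + \frac{P}{3}$ ($l{\left(P \right)} = \left(-4 + P\right) \frac{1}{3} = - \frac{4}{3} + \frac{P}{3}$)
$\sqrt{- 53 l{\left(55 \right)} + 437537} = \sqrt{- 53 \left(- \frac{4}{3} + \frac{1}{3} \cdot 55\right) + 437537} = \sqrt{- 53 \left(- \frac{4}{3} + \frac{55}{3}\right) + 437537} = \sqrt{\left(-53\right) 17 + 437537} = \sqrt{-901 + 437537} = \sqrt{436636} = 2 \sqrt{109159}$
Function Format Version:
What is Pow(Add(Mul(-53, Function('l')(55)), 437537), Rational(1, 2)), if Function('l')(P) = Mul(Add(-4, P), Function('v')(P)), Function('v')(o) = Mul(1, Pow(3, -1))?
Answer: Mul(2, Pow(109159, Rational(1, 2))) ≈ 660.78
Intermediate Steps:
Function('v')(o) = Rational(1, 3) (Function('v')(o) = Mul(1, Rational(1, 3)) = Rational(1, 3))
Function('l')(P) = Add(Rational(-4, 3), Mul(Rational(1, 3), P)) (Function('l')(P) = Mul(Add(-4, P), Rational(1, 3)) = Add(Rational(-4, 3), Mul(Rational(1, 3), P)))
Pow(Add(Mul(-53, Function('l')(55)), 437537), Rational(1, 2)) = Pow(Add(Mul(-53, Add(Rational(-4, 3), Mul(Rational(1, 3), 55))), 437537), Rational(1, 2)) = Pow(Add(Mul(-53, Add(Rational(-4, 3), Rational(55, 3))), 437537), Rational(1, 2)) = Pow(Add(Mul(-53, 17), 437537), Rational(1, 2)) = Pow(Add(-901, 437537), Rational(1, 2)) = Pow(436636, Rational(1, 2)) = Mul(2, Pow(109159, Rational(1, 2)))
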